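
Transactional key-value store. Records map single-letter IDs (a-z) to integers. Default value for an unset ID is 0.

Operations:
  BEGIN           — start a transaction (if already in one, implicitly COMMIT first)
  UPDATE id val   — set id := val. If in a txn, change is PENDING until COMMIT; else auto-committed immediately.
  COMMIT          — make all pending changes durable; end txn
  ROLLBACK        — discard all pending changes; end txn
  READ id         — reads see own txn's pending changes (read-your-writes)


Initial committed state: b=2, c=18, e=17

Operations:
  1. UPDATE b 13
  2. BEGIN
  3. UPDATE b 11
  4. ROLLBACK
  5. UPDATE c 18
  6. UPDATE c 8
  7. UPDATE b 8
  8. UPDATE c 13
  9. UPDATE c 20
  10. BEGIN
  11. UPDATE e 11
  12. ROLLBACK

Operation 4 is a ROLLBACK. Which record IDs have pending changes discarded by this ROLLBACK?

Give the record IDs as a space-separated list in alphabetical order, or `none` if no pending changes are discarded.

Initial committed: {b=2, c=18, e=17}
Op 1: UPDATE b=13 (auto-commit; committed b=13)
Op 2: BEGIN: in_txn=True, pending={}
Op 3: UPDATE b=11 (pending; pending now {b=11})
Op 4: ROLLBACK: discarded pending ['b']; in_txn=False
Op 5: UPDATE c=18 (auto-commit; committed c=18)
Op 6: UPDATE c=8 (auto-commit; committed c=8)
Op 7: UPDATE b=8 (auto-commit; committed b=8)
Op 8: UPDATE c=13 (auto-commit; committed c=13)
Op 9: UPDATE c=20 (auto-commit; committed c=20)
Op 10: BEGIN: in_txn=True, pending={}
Op 11: UPDATE e=11 (pending; pending now {e=11})
Op 12: ROLLBACK: discarded pending ['e']; in_txn=False
ROLLBACK at op 4 discards: ['b']

Answer: b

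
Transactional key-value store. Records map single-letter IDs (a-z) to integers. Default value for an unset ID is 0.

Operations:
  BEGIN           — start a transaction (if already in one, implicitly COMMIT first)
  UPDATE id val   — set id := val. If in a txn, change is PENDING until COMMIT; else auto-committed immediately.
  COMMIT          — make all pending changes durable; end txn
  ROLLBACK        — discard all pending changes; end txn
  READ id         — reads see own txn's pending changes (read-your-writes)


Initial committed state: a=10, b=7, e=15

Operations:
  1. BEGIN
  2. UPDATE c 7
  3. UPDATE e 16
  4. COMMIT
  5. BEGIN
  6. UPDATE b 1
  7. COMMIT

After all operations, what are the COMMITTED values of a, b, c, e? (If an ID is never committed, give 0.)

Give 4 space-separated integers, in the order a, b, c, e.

Answer: 10 1 7 16

Derivation:
Initial committed: {a=10, b=7, e=15}
Op 1: BEGIN: in_txn=True, pending={}
Op 2: UPDATE c=7 (pending; pending now {c=7})
Op 3: UPDATE e=16 (pending; pending now {c=7, e=16})
Op 4: COMMIT: merged ['c', 'e'] into committed; committed now {a=10, b=7, c=7, e=16}
Op 5: BEGIN: in_txn=True, pending={}
Op 6: UPDATE b=1 (pending; pending now {b=1})
Op 7: COMMIT: merged ['b'] into committed; committed now {a=10, b=1, c=7, e=16}
Final committed: {a=10, b=1, c=7, e=16}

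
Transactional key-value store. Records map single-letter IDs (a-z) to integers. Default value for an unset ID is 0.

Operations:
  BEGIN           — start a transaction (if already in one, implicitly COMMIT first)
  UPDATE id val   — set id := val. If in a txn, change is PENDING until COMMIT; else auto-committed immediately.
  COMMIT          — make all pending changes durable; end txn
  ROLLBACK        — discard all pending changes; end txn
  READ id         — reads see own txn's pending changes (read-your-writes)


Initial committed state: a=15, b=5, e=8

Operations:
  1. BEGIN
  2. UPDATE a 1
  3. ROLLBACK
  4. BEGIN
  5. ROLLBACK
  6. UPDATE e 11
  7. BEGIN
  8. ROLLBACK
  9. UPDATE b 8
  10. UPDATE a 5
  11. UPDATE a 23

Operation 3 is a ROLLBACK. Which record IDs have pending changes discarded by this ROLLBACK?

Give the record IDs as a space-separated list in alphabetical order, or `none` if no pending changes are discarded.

Answer: a

Derivation:
Initial committed: {a=15, b=5, e=8}
Op 1: BEGIN: in_txn=True, pending={}
Op 2: UPDATE a=1 (pending; pending now {a=1})
Op 3: ROLLBACK: discarded pending ['a']; in_txn=False
Op 4: BEGIN: in_txn=True, pending={}
Op 5: ROLLBACK: discarded pending []; in_txn=False
Op 6: UPDATE e=11 (auto-commit; committed e=11)
Op 7: BEGIN: in_txn=True, pending={}
Op 8: ROLLBACK: discarded pending []; in_txn=False
Op 9: UPDATE b=8 (auto-commit; committed b=8)
Op 10: UPDATE a=5 (auto-commit; committed a=5)
Op 11: UPDATE a=23 (auto-commit; committed a=23)
ROLLBACK at op 3 discards: ['a']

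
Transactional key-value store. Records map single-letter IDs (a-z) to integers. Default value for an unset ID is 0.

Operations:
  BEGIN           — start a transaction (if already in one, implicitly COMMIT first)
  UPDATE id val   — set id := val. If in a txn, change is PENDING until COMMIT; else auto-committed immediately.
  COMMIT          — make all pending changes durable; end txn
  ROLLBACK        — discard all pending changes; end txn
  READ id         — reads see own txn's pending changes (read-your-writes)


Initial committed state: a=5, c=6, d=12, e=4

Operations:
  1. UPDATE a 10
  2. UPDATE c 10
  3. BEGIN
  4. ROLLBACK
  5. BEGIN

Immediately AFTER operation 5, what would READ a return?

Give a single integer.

Answer: 10

Derivation:
Initial committed: {a=5, c=6, d=12, e=4}
Op 1: UPDATE a=10 (auto-commit; committed a=10)
Op 2: UPDATE c=10 (auto-commit; committed c=10)
Op 3: BEGIN: in_txn=True, pending={}
Op 4: ROLLBACK: discarded pending []; in_txn=False
Op 5: BEGIN: in_txn=True, pending={}
After op 5: visible(a) = 10 (pending={}, committed={a=10, c=10, d=12, e=4})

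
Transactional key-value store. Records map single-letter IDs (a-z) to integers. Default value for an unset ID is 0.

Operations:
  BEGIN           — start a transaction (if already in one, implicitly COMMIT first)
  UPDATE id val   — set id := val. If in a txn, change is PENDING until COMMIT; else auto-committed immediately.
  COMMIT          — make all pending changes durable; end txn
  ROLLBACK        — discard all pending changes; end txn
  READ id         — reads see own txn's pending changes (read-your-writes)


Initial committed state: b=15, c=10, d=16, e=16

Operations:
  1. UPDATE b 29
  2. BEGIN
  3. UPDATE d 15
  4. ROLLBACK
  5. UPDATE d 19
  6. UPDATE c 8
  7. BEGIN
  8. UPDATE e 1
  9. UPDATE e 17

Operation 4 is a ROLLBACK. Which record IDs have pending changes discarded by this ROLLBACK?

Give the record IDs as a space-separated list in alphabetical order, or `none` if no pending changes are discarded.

Initial committed: {b=15, c=10, d=16, e=16}
Op 1: UPDATE b=29 (auto-commit; committed b=29)
Op 2: BEGIN: in_txn=True, pending={}
Op 3: UPDATE d=15 (pending; pending now {d=15})
Op 4: ROLLBACK: discarded pending ['d']; in_txn=False
Op 5: UPDATE d=19 (auto-commit; committed d=19)
Op 6: UPDATE c=8 (auto-commit; committed c=8)
Op 7: BEGIN: in_txn=True, pending={}
Op 8: UPDATE e=1 (pending; pending now {e=1})
Op 9: UPDATE e=17 (pending; pending now {e=17})
ROLLBACK at op 4 discards: ['d']

Answer: d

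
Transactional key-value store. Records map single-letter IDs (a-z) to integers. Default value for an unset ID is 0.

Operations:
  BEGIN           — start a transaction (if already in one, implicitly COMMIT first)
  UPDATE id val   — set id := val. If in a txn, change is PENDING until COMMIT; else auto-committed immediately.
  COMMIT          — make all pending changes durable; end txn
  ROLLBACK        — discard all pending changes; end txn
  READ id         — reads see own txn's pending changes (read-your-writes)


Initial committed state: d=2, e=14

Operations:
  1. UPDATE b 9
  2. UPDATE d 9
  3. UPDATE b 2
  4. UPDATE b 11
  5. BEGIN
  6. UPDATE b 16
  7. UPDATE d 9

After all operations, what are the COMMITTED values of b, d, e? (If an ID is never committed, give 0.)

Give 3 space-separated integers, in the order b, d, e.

Answer: 11 9 14

Derivation:
Initial committed: {d=2, e=14}
Op 1: UPDATE b=9 (auto-commit; committed b=9)
Op 2: UPDATE d=9 (auto-commit; committed d=9)
Op 3: UPDATE b=2 (auto-commit; committed b=2)
Op 4: UPDATE b=11 (auto-commit; committed b=11)
Op 5: BEGIN: in_txn=True, pending={}
Op 6: UPDATE b=16 (pending; pending now {b=16})
Op 7: UPDATE d=9 (pending; pending now {b=16, d=9})
Final committed: {b=11, d=9, e=14}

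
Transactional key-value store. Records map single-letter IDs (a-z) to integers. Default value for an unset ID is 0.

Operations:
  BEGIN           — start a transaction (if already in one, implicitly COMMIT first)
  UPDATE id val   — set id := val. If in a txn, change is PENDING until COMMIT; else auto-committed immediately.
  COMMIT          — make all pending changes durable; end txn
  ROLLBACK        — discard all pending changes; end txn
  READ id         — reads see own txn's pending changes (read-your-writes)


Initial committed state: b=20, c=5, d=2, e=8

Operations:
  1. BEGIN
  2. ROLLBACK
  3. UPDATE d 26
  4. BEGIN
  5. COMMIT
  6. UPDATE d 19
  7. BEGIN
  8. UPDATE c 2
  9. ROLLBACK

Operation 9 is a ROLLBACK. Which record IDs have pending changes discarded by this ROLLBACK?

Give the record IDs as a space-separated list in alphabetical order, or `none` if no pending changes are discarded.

Answer: c

Derivation:
Initial committed: {b=20, c=5, d=2, e=8}
Op 1: BEGIN: in_txn=True, pending={}
Op 2: ROLLBACK: discarded pending []; in_txn=False
Op 3: UPDATE d=26 (auto-commit; committed d=26)
Op 4: BEGIN: in_txn=True, pending={}
Op 5: COMMIT: merged [] into committed; committed now {b=20, c=5, d=26, e=8}
Op 6: UPDATE d=19 (auto-commit; committed d=19)
Op 7: BEGIN: in_txn=True, pending={}
Op 8: UPDATE c=2 (pending; pending now {c=2})
Op 9: ROLLBACK: discarded pending ['c']; in_txn=False
ROLLBACK at op 9 discards: ['c']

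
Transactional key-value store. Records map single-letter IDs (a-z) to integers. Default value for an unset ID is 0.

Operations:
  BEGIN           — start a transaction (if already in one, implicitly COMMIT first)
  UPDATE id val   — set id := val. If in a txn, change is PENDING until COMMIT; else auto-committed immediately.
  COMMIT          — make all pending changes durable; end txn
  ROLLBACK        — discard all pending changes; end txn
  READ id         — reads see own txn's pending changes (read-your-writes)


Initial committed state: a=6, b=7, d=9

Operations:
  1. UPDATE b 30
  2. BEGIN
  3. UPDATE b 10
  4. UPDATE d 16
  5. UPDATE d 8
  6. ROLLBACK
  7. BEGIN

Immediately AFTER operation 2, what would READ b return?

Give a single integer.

Initial committed: {a=6, b=7, d=9}
Op 1: UPDATE b=30 (auto-commit; committed b=30)
Op 2: BEGIN: in_txn=True, pending={}
After op 2: visible(b) = 30 (pending={}, committed={a=6, b=30, d=9})

Answer: 30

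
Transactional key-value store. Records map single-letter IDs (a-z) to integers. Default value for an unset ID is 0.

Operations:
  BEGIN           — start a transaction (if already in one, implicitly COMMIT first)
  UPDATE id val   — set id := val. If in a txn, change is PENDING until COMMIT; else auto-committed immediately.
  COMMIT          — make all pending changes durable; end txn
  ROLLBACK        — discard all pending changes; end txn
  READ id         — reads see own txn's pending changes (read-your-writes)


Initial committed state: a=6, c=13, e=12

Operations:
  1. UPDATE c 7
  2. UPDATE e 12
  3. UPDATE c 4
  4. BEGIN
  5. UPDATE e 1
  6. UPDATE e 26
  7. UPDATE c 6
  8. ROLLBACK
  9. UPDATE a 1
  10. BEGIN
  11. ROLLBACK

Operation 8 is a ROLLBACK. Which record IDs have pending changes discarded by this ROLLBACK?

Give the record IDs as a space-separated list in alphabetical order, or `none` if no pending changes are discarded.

Initial committed: {a=6, c=13, e=12}
Op 1: UPDATE c=7 (auto-commit; committed c=7)
Op 2: UPDATE e=12 (auto-commit; committed e=12)
Op 3: UPDATE c=4 (auto-commit; committed c=4)
Op 4: BEGIN: in_txn=True, pending={}
Op 5: UPDATE e=1 (pending; pending now {e=1})
Op 6: UPDATE e=26 (pending; pending now {e=26})
Op 7: UPDATE c=6 (pending; pending now {c=6, e=26})
Op 8: ROLLBACK: discarded pending ['c', 'e']; in_txn=False
Op 9: UPDATE a=1 (auto-commit; committed a=1)
Op 10: BEGIN: in_txn=True, pending={}
Op 11: ROLLBACK: discarded pending []; in_txn=False
ROLLBACK at op 8 discards: ['c', 'e']

Answer: c e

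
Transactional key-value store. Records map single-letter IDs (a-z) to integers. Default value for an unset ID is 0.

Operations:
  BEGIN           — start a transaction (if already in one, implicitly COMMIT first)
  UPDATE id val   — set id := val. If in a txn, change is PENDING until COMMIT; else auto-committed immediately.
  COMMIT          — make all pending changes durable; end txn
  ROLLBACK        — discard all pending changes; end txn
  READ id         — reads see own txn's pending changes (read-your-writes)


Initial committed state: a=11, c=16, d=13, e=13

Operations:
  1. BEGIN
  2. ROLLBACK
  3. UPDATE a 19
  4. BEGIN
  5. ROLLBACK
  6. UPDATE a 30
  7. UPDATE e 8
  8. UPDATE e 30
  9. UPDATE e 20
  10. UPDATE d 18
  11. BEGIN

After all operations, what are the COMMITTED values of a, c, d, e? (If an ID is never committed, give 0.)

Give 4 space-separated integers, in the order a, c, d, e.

Answer: 30 16 18 20

Derivation:
Initial committed: {a=11, c=16, d=13, e=13}
Op 1: BEGIN: in_txn=True, pending={}
Op 2: ROLLBACK: discarded pending []; in_txn=False
Op 3: UPDATE a=19 (auto-commit; committed a=19)
Op 4: BEGIN: in_txn=True, pending={}
Op 5: ROLLBACK: discarded pending []; in_txn=False
Op 6: UPDATE a=30 (auto-commit; committed a=30)
Op 7: UPDATE e=8 (auto-commit; committed e=8)
Op 8: UPDATE e=30 (auto-commit; committed e=30)
Op 9: UPDATE e=20 (auto-commit; committed e=20)
Op 10: UPDATE d=18 (auto-commit; committed d=18)
Op 11: BEGIN: in_txn=True, pending={}
Final committed: {a=30, c=16, d=18, e=20}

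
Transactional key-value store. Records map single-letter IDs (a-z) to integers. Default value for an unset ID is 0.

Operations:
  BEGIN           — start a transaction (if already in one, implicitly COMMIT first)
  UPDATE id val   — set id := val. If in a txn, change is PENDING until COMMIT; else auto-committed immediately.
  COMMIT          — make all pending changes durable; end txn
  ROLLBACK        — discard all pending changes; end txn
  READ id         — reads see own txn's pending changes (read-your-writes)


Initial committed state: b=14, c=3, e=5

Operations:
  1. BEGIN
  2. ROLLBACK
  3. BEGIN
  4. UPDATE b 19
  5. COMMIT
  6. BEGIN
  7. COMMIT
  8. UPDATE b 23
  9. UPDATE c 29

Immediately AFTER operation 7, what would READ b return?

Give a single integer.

Answer: 19

Derivation:
Initial committed: {b=14, c=3, e=5}
Op 1: BEGIN: in_txn=True, pending={}
Op 2: ROLLBACK: discarded pending []; in_txn=False
Op 3: BEGIN: in_txn=True, pending={}
Op 4: UPDATE b=19 (pending; pending now {b=19})
Op 5: COMMIT: merged ['b'] into committed; committed now {b=19, c=3, e=5}
Op 6: BEGIN: in_txn=True, pending={}
Op 7: COMMIT: merged [] into committed; committed now {b=19, c=3, e=5}
After op 7: visible(b) = 19 (pending={}, committed={b=19, c=3, e=5})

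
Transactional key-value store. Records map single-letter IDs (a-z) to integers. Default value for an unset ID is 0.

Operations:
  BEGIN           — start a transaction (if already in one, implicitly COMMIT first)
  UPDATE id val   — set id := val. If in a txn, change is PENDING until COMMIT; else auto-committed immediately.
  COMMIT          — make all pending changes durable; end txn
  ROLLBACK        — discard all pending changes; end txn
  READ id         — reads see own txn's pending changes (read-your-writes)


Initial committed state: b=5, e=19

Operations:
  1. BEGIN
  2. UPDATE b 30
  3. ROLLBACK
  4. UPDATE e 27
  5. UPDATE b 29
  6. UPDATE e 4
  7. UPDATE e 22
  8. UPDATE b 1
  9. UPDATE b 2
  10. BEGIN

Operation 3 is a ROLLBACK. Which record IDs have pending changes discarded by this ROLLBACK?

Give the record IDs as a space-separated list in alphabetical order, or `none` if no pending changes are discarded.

Initial committed: {b=5, e=19}
Op 1: BEGIN: in_txn=True, pending={}
Op 2: UPDATE b=30 (pending; pending now {b=30})
Op 3: ROLLBACK: discarded pending ['b']; in_txn=False
Op 4: UPDATE e=27 (auto-commit; committed e=27)
Op 5: UPDATE b=29 (auto-commit; committed b=29)
Op 6: UPDATE e=4 (auto-commit; committed e=4)
Op 7: UPDATE e=22 (auto-commit; committed e=22)
Op 8: UPDATE b=1 (auto-commit; committed b=1)
Op 9: UPDATE b=2 (auto-commit; committed b=2)
Op 10: BEGIN: in_txn=True, pending={}
ROLLBACK at op 3 discards: ['b']

Answer: b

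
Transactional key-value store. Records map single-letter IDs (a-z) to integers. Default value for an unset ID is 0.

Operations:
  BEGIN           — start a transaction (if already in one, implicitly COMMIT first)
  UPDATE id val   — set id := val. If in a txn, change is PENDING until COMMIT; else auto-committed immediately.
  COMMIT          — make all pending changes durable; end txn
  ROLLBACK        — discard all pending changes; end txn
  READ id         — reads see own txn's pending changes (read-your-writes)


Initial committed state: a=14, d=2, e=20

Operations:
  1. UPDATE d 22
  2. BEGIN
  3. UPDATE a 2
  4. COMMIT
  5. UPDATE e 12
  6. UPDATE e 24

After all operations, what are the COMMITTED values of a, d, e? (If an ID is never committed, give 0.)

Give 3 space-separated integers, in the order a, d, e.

Initial committed: {a=14, d=2, e=20}
Op 1: UPDATE d=22 (auto-commit; committed d=22)
Op 2: BEGIN: in_txn=True, pending={}
Op 3: UPDATE a=2 (pending; pending now {a=2})
Op 4: COMMIT: merged ['a'] into committed; committed now {a=2, d=22, e=20}
Op 5: UPDATE e=12 (auto-commit; committed e=12)
Op 6: UPDATE e=24 (auto-commit; committed e=24)
Final committed: {a=2, d=22, e=24}

Answer: 2 22 24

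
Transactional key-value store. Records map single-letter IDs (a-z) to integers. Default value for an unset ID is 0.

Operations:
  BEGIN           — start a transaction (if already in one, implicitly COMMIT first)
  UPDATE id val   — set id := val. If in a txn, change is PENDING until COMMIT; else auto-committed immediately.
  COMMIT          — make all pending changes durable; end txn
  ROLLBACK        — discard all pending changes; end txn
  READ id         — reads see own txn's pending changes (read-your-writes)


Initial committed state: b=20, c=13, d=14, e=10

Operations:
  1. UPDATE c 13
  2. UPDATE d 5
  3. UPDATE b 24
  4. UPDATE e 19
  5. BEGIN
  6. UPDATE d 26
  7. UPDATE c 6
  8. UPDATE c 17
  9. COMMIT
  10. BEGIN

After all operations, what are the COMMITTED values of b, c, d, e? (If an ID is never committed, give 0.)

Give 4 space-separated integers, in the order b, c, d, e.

Answer: 24 17 26 19

Derivation:
Initial committed: {b=20, c=13, d=14, e=10}
Op 1: UPDATE c=13 (auto-commit; committed c=13)
Op 2: UPDATE d=5 (auto-commit; committed d=5)
Op 3: UPDATE b=24 (auto-commit; committed b=24)
Op 4: UPDATE e=19 (auto-commit; committed e=19)
Op 5: BEGIN: in_txn=True, pending={}
Op 6: UPDATE d=26 (pending; pending now {d=26})
Op 7: UPDATE c=6 (pending; pending now {c=6, d=26})
Op 8: UPDATE c=17 (pending; pending now {c=17, d=26})
Op 9: COMMIT: merged ['c', 'd'] into committed; committed now {b=24, c=17, d=26, e=19}
Op 10: BEGIN: in_txn=True, pending={}
Final committed: {b=24, c=17, d=26, e=19}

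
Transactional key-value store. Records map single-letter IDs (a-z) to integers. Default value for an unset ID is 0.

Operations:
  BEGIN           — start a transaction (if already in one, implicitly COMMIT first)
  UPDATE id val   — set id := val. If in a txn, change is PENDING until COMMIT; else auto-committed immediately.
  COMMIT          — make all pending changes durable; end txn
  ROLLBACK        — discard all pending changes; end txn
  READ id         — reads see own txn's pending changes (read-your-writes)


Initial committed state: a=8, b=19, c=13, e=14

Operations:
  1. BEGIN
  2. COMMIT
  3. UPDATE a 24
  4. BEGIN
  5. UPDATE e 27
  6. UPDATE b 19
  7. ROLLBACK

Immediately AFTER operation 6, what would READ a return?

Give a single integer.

Answer: 24

Derivation:
Initial committed: {a=8, b=19, c=13, e=14}
Op 1: BEGIN: in_txn=True, pending={}
Op 2: COMMIT: merged [] into committed; committed now {a=8, b=19, c=13, e=14}
Op 3: UPDATE a=24 (auto-commit; committed a=24)
Op 4: BEGIN: in_txn=True, pending={}
Op 5: UPDATE e=27 (pending; pending now {e=27})
Op 6: UPDATE b=19 (pending; pending now {b=19, e=27})
After op 6: visible(a) = 24 (pending={b=19, e=27}, committed={a=24, b=19, c=13, e=14})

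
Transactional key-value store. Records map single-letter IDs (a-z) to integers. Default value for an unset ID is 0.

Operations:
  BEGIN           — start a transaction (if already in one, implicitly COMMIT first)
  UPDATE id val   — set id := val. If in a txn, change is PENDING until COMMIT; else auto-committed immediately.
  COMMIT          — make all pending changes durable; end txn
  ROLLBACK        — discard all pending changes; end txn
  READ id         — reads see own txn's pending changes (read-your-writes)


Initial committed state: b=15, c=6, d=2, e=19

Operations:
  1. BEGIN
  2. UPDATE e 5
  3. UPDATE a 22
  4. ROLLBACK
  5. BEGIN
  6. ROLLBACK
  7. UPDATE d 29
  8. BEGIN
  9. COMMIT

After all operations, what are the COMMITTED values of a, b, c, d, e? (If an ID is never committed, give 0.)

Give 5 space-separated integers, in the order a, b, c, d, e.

Initial committed: {b=15, c=6, d=2, e=19}
Op 1: BEGIN: in_txn=True, pending={}
Op 2: UPDATE e=5 (pending; pending now {e=5})
Op 3: UPDATE a=22 (pending; pending now {a=22, e=5})
Op 4: ROLLBACK: discarded pending ['a', 'e']; in_txn=False
Op 5: BEGIN: in_txn=True, pending={}
Op 6: ROLLBACK: discarded pending []; in_txn=False
Op 7: UPDATE d=29 (auto-commit; committed d=29)
Op 8: BEGIN: in_txn=True, pending={}
Op 9: COMMIT: merged [] into committed; committed now {b=15, c=6, d=29, e=19}
Final committed: {b=15, c=6, d=29, e=19}

Answer: 0 15 6 29 19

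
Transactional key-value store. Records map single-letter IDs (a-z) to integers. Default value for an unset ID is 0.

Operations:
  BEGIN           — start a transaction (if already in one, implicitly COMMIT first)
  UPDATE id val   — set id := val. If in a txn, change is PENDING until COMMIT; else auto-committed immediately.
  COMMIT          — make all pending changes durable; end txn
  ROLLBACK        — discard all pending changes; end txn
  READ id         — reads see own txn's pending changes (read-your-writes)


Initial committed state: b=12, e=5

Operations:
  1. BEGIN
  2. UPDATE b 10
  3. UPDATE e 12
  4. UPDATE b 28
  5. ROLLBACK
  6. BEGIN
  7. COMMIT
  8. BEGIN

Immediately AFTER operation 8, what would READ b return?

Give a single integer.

Initial committed: {b=12, e=5}
Op 1: BEGIN: in_txn=True, pending={}
Op 2: UPDATE b=10 (pending; pending now {b=10})
Op 3: UPDATE e=12 (pending; pending now {b=10, e=12})
Op 4: UPDATE b=28 (pending; pending now {b=28, e=12})
Op 5: ROLLBACK: discarded pending ['b', 'e']; in_txn=False
Op 6: BEGIN: in_txn=True, pending={}
Op 7: COMMIT: merged [] into committed; committed now {b=12, e=5}
Op 8: BEGIN: in_txn=True, pending={}
After op 8: visible(b) = 12 (pending={}, committed={b=12, e=5})

Answer: 12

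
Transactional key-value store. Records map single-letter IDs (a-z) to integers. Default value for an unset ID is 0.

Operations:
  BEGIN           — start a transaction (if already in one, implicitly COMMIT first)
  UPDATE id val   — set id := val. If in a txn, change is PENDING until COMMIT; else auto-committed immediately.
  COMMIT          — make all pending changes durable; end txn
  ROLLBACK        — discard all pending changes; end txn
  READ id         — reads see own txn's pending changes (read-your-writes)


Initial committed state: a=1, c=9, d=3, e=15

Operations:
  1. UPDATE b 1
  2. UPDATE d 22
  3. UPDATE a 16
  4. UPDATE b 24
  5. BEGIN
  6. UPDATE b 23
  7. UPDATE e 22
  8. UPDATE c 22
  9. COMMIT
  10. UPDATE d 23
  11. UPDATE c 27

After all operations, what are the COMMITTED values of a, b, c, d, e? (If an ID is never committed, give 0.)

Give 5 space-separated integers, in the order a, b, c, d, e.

Initial committed: {a=1, c=9, d=3, e=15}
Op 1: UPDATE b=1 (auto-commit; committed b=1)
Op 2: UPDATE d=22 (auto-commit; committed d=22)
Op 3: UPDATE a=16 (auto-commit; committed a=16)
Op 4: UPDATE b=24 (auto-commit; committed b=24)
Op 5: BEGIN: in_txn=True, pending={}
Op 6: UPDATE b=23 (pending; pending now {b=23})
Op 7: UPDATE e=22 (pending; pending now {b=23, e=22})
Op 8: UPDATE c=22 (pending; pending now {b=23, c=22, e=22})
Op 9: COMMIT: merged ['b', 'c', 'e'] into committed; committed now {a=16, b=23, c=22, d=22, e=22}
Op 10: UPDATE d=23 (auto-commit; committed d=23)
Op 11: UPDATE c=27 (auto-commit; committed c=27)
Final committed: {a=16, b=23, c=27, d=23, e=22}

Answer: 16 23 27 23 22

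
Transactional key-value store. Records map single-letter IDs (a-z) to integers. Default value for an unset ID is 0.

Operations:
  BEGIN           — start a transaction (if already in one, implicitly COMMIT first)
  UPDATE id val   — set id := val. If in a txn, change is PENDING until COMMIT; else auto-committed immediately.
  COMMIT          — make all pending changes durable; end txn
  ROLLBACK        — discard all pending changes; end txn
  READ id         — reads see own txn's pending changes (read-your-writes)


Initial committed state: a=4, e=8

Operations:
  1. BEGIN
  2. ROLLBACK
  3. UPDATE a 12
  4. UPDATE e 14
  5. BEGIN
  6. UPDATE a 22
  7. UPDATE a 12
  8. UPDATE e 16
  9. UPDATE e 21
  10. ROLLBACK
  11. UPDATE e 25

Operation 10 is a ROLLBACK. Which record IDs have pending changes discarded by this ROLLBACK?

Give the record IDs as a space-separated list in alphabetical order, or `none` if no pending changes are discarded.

Answer: a e

Derivation:
Initial committed: {a=4, e=8}
Op 1: BEGIN: in_txn=True, pending={}
Op 2: ROLLBACK: discarded pending []; in_txn=False
Op 3: UPDATE a=12 (auto-commit; committed a=12)
Op 4: UPDATE e=14 (auto-commit; committed e=14)
Op 5: BEGIN: in_txn=True, pending={}
Op 6: UPDATE a=22 (pending; pending now {a=22})
Op 7: UPDATE a=12 (pending; pending now {a=12})
Op 8: UPDATE e=16 (pending; pending now {a=12, e=16})
Op 9: UPDATE e=21 (pending; pending now {a=12, e=21})
Op 10: ROLLBACK: discarded pending ['a', 'e']; in_txn=False
Op 11: UPDATE e=25 (auto-commit; committed e=25)
ROLLBACK at op 10 discards: ['a', 'e']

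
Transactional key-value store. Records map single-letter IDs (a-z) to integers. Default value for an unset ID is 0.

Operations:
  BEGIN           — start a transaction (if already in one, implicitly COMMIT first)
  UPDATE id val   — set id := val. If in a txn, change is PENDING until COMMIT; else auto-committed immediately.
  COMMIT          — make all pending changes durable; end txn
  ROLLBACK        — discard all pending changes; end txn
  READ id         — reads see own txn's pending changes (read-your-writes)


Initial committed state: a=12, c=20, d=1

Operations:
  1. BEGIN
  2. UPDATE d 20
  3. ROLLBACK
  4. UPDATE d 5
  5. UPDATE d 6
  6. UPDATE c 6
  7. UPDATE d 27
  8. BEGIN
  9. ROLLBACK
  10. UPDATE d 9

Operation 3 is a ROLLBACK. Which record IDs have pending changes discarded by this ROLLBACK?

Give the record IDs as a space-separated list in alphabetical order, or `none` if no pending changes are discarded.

Answer: d

Derivation:
Initial committed: {a=12, c=20, d=1}
Op 1: BEGIN: in_txn=True, pending={}
Op 2: UPDATE d=20 (pending; pending now {d=20})
Op 3: ROLLBACK: discarded pending ['d']; in_txn=False
Op 4: UPDATE d=5 (auto-commit; committed d=5)
Op 5: UPDATE d=6 (auto-commit; committed d=6)
Op 6: UPDATE c=6 (auto-commit; committed c=6)
Op 7: UPDATE d=27 (auto-commit; committed d=27)
Op 8: BEGIN: in_txn=True, pending={}
Op 9: ROLLBACK: discarded pending []; in_txn=False
Op 10: UPDATE d=9 (auto-commit; committed d=9)
ROLLBACK at op 3 discards: ['d']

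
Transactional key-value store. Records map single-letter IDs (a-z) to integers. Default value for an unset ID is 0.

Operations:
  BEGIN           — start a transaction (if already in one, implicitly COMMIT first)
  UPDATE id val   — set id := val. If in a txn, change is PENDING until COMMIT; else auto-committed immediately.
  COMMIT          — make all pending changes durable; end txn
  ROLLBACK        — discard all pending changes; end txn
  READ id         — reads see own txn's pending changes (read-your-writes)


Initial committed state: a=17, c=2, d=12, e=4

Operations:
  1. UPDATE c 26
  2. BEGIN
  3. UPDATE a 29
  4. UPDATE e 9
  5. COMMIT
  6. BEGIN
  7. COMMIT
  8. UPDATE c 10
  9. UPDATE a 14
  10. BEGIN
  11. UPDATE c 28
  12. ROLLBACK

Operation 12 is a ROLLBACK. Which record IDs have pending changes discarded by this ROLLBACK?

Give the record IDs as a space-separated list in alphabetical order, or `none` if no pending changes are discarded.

Answer: c

Derivation:
Initial committed: {a=17, c=2, d=12, e=4}
Op 1: UPDATE c=26 (auto-commit; committed c=26)
Op 2: BEGIN: in_txn=True, pending={}
Op 3: UPDATE a=29 (pending; pending now {a=29})
Op 4: UPDATE e=9 (pending; pending now {a=29, e=9})
Op 5: COMMIT: merged ['a', 'e'] into committed; committed now {a=29, c=26, d=12, e=9}
Op 6: BEGIN: in_txn=True, pending={}
Op 7: COMMIT: merged [] into committed; committed now {a=29, c=26, d=12, e=9}
Op 8: UPDATE c=10 (auto-commit; committed c=10)
Op 9: UPDATE a=14 (auto-commit; committed a=14)
Op 10: BEGIN: in_txn=True, pending={}
Op 11: UPDATE c=28 (pending; pending now {c=28})
Op 12: ROLLBACK: discarded pending ['c']; in_txn=False
ROLLBACK at op 12 discards: ['c']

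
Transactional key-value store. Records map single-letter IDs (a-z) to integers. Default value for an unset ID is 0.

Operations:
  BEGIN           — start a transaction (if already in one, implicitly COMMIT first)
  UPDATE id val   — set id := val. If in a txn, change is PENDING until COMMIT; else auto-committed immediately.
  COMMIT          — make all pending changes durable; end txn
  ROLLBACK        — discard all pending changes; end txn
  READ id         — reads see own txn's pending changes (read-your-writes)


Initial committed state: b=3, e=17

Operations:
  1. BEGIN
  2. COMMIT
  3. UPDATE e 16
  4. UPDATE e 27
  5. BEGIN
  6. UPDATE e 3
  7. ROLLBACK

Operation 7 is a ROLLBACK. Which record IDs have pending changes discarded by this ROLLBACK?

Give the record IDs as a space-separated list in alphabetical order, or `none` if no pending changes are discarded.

Answer: e

Derivation:
Initial committed: {b=3, e=17}
Op 1: BEGIN: in_txn=True, pending={}
Op 2: COMMIT: merged [] into committed; committed now {b=3, e=17}
Op 3: UPDATE e=16 (auto-commit; committed e=16)
Op 4: UPDATE e=27 (auto-commit; committed e=27)
Op 5: BEGIN: in_txn=True, pending={}
Op 6: UPDATE e=3 (pending; pending now {e=3})
Op 7: ROLLBACK: discarded pending ['e']; in_txn=False
ROLLBACK at op 7 discards: ['e']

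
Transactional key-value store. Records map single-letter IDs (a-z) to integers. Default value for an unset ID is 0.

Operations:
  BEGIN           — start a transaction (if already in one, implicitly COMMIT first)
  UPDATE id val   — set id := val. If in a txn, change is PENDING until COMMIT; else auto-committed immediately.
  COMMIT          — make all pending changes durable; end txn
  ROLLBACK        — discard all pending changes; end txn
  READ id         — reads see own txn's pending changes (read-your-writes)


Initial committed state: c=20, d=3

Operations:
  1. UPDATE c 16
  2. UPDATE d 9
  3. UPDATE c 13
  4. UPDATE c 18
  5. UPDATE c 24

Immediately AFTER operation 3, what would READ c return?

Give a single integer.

Answer: 13

Derivation:
Initial committed: {c=20, d=3}
Op 1: UPDATE c=16 (auto-commit; committed c=16)
Op 2: UPDATE d=9 (auto-commit; committed d=9)
Op 3: UPDATE c=13 (auto-commit; committed c=13)
After op 3: visible(c) = 13 (pending={}, committed={c=13, d=9})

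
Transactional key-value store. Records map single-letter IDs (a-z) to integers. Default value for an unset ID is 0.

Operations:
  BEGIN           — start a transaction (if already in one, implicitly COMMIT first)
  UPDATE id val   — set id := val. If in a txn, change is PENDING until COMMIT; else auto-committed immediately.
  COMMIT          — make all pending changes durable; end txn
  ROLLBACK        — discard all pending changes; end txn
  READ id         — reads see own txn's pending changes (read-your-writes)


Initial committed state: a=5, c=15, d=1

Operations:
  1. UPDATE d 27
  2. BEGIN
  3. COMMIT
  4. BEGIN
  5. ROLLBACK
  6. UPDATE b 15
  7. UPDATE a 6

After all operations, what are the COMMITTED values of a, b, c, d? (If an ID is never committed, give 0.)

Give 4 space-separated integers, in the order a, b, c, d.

Initial committed: {a=5, c=15, d=1}
Op 1: UPDATE d=27 (auto-commit; committed d=27)
Op 2: BEGIN: in_txn=True, pending={}
Op 3: COMMIT: merged [] into committed; committed now {a=5, c=15, d=27}
Op 4: BEGIN: in_txn=True, pending={}
Op 5: ROLLBACK: discarded pending []; in_txn=False
Op 6: UPDATE b=15 (auto-commit; committed b=15)
Op 7: UPDATE a=6 (auto-commit; committed a=6)
Final committed: {a=6, b=15, c=15, d=27}

Answer: 6 15 15 27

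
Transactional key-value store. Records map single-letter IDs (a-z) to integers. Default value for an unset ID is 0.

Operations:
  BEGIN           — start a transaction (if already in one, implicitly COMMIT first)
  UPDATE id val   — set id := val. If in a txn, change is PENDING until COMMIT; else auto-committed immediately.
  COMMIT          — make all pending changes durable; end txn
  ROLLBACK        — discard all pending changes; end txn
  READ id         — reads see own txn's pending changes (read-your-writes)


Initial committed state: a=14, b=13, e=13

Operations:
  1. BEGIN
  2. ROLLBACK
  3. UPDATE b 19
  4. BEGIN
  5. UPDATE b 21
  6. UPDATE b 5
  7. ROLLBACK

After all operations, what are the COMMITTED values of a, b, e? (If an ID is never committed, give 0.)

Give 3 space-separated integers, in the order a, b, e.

Initial committed: {a=14, b=13, e=13}
Op 1: BEGIN: in_txn=True, pending={}
Op 2: ROLLBACK: discarded pending []; in_txn=False
Op 3: UPDATE b=19 (auto-commit; committed b=19)
Op 4: BEGIN: in_txn=True, pending={}
Op 5: UPDATE b=21 (pending; pending now {b=21})
Op 6: UPDATE b=5 (pending; pending now {b=5})
Op 7: ROLLBACK: discarded pending ['b']; in_txn=False
Final committed: {a=14, b=19, e=13}

Answer: 14 19 13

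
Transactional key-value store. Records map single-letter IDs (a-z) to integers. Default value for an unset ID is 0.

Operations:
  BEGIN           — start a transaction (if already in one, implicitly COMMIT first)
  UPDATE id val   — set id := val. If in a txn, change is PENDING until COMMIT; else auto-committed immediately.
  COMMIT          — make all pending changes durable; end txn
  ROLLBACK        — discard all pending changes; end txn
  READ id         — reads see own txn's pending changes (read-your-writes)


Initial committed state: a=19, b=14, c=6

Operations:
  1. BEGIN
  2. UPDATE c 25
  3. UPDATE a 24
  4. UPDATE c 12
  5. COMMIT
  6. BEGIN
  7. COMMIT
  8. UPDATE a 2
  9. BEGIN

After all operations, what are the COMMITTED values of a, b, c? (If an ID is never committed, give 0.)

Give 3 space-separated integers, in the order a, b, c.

Answer: 2 14 12

Derivation:
Initial committed: {a=19, b=14, c=6}
Op 1: BEGIN: in_txn=True, pending={}
Op 2: UPDATE c=25 (pending; pending now {c=25})
Op 3: UPDATE a=24 (pending; pending now {a=24, c=25})
Op 4: UPDATE c=12 (pending; pending now {a=24, c=12})
Op 5: COMMIT: merged ['a', 'c'] into committed; committed now {a=24, b=14, c=12}
Op 6: BEGIN: in_txn=True, pending={}
Op 7: COMMIT: merged [] into committed; committed now {a=24, b=14, c=12}
Op 8: UPDATE a=2 (auto-commit; committed a=2)
Op 9: BEGIN: in_txn=True, pending={}
Final committed: {a=2, b=14, c=12}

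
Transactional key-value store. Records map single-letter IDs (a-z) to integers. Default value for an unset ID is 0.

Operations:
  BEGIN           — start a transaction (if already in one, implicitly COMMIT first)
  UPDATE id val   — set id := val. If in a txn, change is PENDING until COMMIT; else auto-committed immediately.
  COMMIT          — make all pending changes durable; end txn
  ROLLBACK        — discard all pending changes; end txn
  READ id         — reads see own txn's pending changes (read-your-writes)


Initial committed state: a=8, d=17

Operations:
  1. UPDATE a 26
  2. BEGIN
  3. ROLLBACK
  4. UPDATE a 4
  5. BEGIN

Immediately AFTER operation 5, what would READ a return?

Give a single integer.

Initial committed: {a=8, d=17}
Op 1: UPDATE a=26 (auto-commit; committed a=26)
Op 2: BEGIN: in_txn=True, pending={}
Op 3: ROLLBACK: discarded pending []; in_txn=False
Op 4: UPDATE a=4 (auto-commit; committed a=4)
Op 5: BEGIN: in_txn=True, pending={}
After op 5: visible(a) = 4 (pending={}, committed={a=4, d=17})

Answer: 4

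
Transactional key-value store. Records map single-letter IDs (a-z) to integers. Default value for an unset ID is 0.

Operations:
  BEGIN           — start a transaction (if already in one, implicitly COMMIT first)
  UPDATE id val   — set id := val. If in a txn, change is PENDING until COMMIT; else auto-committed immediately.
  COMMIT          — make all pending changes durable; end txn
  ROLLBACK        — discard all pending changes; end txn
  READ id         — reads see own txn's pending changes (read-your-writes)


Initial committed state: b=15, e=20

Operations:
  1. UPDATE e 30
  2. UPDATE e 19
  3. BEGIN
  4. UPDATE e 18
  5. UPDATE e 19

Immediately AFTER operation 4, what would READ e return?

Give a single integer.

Answer: 18

Derivation:
Initial committed: {b=15, e=20}
Op 1: UPDATE e=30 (auto-commit; committed e=30)
Op 2: UPDATE e=19 (auto-commit; committed e=19)
Op 3: BEGIN: in_txn=True, pending={}
Op 4: UPDATE e=18 (pending; pending now {e=18})
After op 4: visible(e) = 18 (pending={e=18}, committed={b=15, e=19})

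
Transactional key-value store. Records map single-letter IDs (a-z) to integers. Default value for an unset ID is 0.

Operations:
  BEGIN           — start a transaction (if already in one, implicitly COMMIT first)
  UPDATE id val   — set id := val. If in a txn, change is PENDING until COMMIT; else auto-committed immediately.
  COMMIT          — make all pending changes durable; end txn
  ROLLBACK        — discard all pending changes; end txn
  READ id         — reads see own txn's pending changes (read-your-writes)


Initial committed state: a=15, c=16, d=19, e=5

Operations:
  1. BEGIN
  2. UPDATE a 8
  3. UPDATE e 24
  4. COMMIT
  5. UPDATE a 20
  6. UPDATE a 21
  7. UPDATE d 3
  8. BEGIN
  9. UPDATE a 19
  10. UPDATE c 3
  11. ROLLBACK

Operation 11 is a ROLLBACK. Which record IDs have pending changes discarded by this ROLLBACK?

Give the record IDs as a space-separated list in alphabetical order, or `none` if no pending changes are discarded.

Answer: a c

Derivation:
Initial committed: {a=15, c=16, d=19, e=5}
Op 1: BEGIN: in_txn=True, pending={}
Op 2: UPDATE a=8 (pending; pending now {a=8})
Op 3: UPDATE e=24 (pending; pending now {a=8, e=24})
Op 4: COMMIT: merged ['a', 'e'] into committed; committed now {a=8, c=16, d=19, e=24}
Op 5: UPDATE a=20 (auto-commit; committed a=20)
Op 6: UPDATE a=21 (auto-commit; committed a=21)
Op 7: UPDATE d=3 (auto-commit; committed d=3)
Op 8: BEGIN: in_txn=True, pending={}
Op 9: UPDATE a=19 (pending; pending now {a=19})
Op 10: UPDATE c=3 (pending; pending now {a=19, c=3})
Op 11: ROLLBACK: discarded pending ['a', 'c']; in_txn=False
ROLLBACK at op 11 discards: ['a', 'c']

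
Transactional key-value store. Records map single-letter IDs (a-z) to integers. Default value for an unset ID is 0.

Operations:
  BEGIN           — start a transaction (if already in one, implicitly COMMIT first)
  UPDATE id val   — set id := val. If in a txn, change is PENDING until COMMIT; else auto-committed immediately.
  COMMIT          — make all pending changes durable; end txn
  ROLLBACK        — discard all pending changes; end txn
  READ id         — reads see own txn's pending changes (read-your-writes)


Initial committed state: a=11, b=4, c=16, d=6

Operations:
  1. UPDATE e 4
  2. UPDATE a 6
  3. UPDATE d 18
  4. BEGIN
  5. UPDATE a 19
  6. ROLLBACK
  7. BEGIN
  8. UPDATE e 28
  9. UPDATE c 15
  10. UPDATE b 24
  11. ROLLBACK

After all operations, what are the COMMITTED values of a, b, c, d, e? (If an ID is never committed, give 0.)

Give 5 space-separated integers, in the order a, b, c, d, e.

Answer: 6 4 16 18 4

Derivation:
Initial committed: {a=11, b=4, c=16, d=6}
Op 1: UPDATE e=4 (auto-commit; committed e=4)
Op 2: UPDATE a=6 (auto-commit; committed a=6)
Op 3: UPDATE d=18 (auto-commit; committed d=18)
Op 4: BEGIN: in_txn=True, pending={}
Op 5: UPDATE a=19 (pending; pending now {a=19})
Op 6: ROLLBACK: discarded pending ['a']; in_txn=False
Op 7: BEGIN: in_txn=True, pending={}
Op 8: UPDATE e=28 (pending; pending now {e=28})
Op 9: UPDATE c=15 (pending; pending now {c=15, e=28})
Op 10: UPDATE b=24 (pending; pending now {b=24, c=15, e=28})
Op 11: ROLLBACK: discarded pending ['b', 'c', 'e']; in_txn=False
Final committed: {a=6, b=4, c=16, d=18, e=4}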